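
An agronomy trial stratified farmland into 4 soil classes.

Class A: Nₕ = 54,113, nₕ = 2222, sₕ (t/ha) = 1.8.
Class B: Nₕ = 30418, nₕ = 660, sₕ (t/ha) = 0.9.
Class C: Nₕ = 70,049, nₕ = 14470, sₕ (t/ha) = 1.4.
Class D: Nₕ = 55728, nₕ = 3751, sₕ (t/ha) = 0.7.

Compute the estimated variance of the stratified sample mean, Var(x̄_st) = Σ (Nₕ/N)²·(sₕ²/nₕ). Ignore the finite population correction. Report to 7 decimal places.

0.0001464

N = 210308; Wₕ = Nₕ/N.
class A: (54113/210308)²·1.8²/2222 = 0.0000965367
class B: (30418/210308)²·0.9²/660 = 0.0000256738
class C: (70049/210308)²·1.4²/14470 = 0.0000150273
class D: (55728/210308)²·0.7²/3751 = 0.0000091724
Sum = 0.0001464103 → 0.0001464.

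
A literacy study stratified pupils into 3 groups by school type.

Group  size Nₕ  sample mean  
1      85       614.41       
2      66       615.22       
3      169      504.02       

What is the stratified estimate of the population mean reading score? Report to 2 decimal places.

x̄_st = (Σ Nₕx̄ₕ) / (Σ Nₕ) = (85·614.41 + 66·615.22 + 169·504.02) / 320
= 178008.75 / 320 = 556.2773... → 556.28.

556.28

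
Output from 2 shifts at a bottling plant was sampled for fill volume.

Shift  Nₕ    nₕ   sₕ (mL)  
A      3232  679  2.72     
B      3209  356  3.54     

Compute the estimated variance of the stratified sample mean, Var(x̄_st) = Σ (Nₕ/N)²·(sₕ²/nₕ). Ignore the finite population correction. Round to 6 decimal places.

0.011481

N = 6441; Wₕ = Nₕ/N.
shift A: (3232/6441)²·2.72²/679 = 0.002743495
shift B: (3209/6441)²·3.54²/356 = 0.008737544
Sum = 0.011481039 → 0.011481.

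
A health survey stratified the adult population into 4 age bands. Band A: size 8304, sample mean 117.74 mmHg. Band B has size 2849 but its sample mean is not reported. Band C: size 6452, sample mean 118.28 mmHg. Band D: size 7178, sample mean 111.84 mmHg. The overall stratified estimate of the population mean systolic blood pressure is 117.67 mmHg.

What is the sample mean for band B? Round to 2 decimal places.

N = 8304 + 2849 + 6452 + 7178 = 24783.
Overall total = μ·N = 117.67·24783 = 2916215.61.
Subtract the known strata: 8304·117.74 + 6452·118.28 + 7178·111.84 = 2543643.04.
Remaining total for band B: 2916215.61 − 2543643.04 = 372572.57.
Divide by its size: 372572.57 / 2849 = 130.7731... → 130.77.

130.77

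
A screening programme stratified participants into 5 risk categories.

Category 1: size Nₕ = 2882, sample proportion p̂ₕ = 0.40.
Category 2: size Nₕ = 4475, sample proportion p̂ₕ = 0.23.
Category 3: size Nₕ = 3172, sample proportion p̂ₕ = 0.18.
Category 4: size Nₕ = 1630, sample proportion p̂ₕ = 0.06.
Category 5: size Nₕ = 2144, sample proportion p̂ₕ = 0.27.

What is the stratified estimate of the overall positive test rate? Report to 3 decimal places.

0.240

N = 2882 + 4475 + 3172 + 1630 + 2144 = 14303.
Overall proportion = Σ (Nₕ/N)·p̂ₕ.
Σ Nₕp̂ₕ = 1152.8 + 1029.25 + 570.96 + 97.8 + 578.88 = 3429.69.
3429.69 / 14303 = 0.23979... → 0.240.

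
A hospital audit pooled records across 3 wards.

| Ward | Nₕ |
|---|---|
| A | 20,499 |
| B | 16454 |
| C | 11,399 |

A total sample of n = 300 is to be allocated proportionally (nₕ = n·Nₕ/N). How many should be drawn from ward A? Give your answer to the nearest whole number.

Share of ward A = 20499/48352 = 0.42395.
Allocate 300 × 0.42395 = 127.186... → 127.

127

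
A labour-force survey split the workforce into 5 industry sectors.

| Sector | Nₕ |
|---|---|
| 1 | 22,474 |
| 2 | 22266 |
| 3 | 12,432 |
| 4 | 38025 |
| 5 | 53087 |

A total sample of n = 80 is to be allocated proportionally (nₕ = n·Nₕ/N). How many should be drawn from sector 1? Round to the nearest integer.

12

N = 22474 + 22266 + 12432 + 38025 + 53087 = 148284.
n_1 = 80·22474/148284 = 12.125... → 12.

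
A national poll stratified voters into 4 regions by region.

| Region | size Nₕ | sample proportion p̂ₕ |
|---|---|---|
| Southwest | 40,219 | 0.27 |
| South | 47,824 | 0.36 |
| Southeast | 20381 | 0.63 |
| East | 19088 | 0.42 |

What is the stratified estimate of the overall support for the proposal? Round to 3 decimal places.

0.384

N = 40219 + 47824 + 20381 + 19088 = 127512.
Overall proportion = Σ (Nₕ/N)·p̂ₕ.
Σ Nₕp̂ₕ = 10859.13 + 17216.64 + 12840.03 + 8016.96 = 48932.76.
48932.76 / 127512 = 0.38375... → 0.384.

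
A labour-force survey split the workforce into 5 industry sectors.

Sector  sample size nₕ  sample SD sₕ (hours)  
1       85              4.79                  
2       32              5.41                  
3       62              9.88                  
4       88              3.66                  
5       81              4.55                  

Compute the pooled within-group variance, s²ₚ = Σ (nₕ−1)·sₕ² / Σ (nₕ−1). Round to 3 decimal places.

33.850

Degrees of freedom: 84 + 31 + 61 + 87 + 80 = 343.
Σ(nₕ−1)sₕ² = 84·22.9441 + 31·29.2681 + 61·97.6144 + 87·13.3956 + 80·20.7025 = 11610.7111.
s²ₚ = 11610.7111 / 343 = 33.85047... → 33.850.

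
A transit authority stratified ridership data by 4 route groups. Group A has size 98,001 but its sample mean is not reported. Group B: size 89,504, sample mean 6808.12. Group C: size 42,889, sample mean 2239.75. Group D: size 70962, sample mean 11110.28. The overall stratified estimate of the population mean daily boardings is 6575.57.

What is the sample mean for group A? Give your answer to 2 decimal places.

4977.14

N = 98001 + 89504 + 42889 + 70962 = 301356.
Overall total = μ·N = 6575.57·301356 = 1981587472.92.
Subtract the known strata: 89504·6808.12 + 42889·2239.75 + 70962·11110.28 = 1493822299.59.
Remaining total for group A: 1981587472.92 − 1493822299.59 = 487765173.33.
Divide by its size: 487765173.33 / 98001 = 4977.1449... → 4977.14.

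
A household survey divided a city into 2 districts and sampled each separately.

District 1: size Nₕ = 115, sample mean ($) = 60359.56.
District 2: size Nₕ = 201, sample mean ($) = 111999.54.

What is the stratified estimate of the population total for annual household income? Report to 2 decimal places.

29453256.94

Population total = Σ Nₕ·x̄ₕ (each stratum's size times its mean).
115·60359.56 + 201·111999.54 = 6941349.4 + 22511907.54 = 29453256.94.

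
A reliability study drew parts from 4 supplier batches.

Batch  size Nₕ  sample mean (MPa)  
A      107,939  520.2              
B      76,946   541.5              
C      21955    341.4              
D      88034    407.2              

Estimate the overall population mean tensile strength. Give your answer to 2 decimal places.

x̄_st = (Σ Nₕx̄ₕ) / (Σ Nₕ) = (107939·520.2 + 76946·541.5 + 21955·341.4 + 88034·407.2) / 294874
= 141159008.6 / 294874 = 478.7096... → 478.71.

478.71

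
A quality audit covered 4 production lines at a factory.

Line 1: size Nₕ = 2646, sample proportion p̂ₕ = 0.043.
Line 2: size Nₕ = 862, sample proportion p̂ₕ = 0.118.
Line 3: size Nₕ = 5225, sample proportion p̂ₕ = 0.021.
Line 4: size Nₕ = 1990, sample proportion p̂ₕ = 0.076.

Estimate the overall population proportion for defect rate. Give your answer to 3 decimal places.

0.044

Wₕ = Nₕ/N with N = 10723: 0.2468, 0.0804, 0.4873, 0.1856.
p̂_st = 0.2468·0.043 + 0.0804·0.118 + 0.4873·0.021 + 0.1856·0.076 ≈ 0.04443... → 0.044.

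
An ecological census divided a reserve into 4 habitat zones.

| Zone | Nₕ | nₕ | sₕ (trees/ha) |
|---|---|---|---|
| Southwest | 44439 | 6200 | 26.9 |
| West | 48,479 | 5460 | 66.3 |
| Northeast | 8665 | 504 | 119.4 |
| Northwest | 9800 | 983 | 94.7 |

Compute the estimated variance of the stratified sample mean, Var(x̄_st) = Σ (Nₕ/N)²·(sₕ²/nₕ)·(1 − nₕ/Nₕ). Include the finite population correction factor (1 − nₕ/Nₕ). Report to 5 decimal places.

N = 111383. Term for each stratum: Wₕ²sₕ²/nₕ·(1−nₕ/Nₕ).
Var(x̄_st) = 0.01598622 + 0.13533513 + 0.16123237 + 0.06354122 = 0.37609494 → 0.37609.

0.37609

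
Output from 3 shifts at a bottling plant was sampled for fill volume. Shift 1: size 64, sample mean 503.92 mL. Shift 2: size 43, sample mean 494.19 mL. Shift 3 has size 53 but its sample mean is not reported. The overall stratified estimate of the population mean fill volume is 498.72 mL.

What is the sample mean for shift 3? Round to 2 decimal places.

Σ Nₕx̄ₕ = N·μ, so 53·x̄_3 = 160·498.72 − (64·503.92 + 43·494.19).
= 79795.2 − 53501.05 = 26294.15.
x̄_3 = 26294.15 / 53 = 496.1160... → 496.12.

496.12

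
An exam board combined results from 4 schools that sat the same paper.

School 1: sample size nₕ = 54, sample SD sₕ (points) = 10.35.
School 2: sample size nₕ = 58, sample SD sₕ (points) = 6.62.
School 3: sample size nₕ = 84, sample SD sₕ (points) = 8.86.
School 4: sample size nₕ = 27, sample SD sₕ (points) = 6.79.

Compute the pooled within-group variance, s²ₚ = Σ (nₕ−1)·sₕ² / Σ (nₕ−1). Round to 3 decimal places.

72.556

1: (54−1)·10.35² = 53·107.1225 = 5677.4925
2: (58−1)·6.62² = 57·43.8244 = 2497.9908
3: (84−1)·8.86² = 83·78.4996 = 6515.4668
4: (27−1)·6.79² = 26·46.1041 = 1198.7066
Numerator = 15889.6567; denominator = Σ(nₕ−1) = 219.
s²ₚ = 15889.6567/219 = 72.55551... → 72.556.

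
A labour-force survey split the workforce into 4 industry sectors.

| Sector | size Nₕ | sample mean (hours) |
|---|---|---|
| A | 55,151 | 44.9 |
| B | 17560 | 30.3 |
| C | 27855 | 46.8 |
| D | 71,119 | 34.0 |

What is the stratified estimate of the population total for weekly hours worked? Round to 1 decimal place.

Population total = Σ Nₕ·x̄ₕ (each stratum's size times its mean).
55151·44.9 + 17560·30.3 + 27855·46.8 + 71119·34.0 = 2476279.9 + 532068 + 1303614 + 2418046 = 6730007.9.

6730007.9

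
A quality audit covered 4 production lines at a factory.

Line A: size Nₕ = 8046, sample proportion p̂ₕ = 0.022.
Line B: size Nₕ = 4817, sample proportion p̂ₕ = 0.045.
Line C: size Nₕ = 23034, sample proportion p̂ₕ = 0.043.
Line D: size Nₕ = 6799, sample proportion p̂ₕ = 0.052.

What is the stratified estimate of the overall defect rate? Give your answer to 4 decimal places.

Wₕ = Nₕ/N with N = 42696: 0.1884, 0.1128, 0.5395, 0.1592.
p̂_st = 0.1884·0.022 + 0.1128·0.045 + 0.5395·0.043 + 0.1592·0.052 ≈ 0.040701... → 0.0407.

0.0407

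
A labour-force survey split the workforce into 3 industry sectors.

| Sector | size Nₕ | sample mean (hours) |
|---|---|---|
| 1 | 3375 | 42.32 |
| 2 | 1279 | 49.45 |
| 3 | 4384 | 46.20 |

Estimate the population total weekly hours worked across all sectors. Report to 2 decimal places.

1: 3375·42.32 = 142830
2: 1279·49.45 = 63246.55
3: 4384·46.20 = 202540.8
τ̂ = Σ Nₕx̄ₕ = 408617.35.

408617.35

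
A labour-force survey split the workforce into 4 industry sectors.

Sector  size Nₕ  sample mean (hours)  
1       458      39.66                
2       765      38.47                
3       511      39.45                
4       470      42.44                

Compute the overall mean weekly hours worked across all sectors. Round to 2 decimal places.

39.79

N = 2204; weights Wₕ = Nₕ/N = (0.2078, 0.3471, 0.2319, 0.2132).
x̄_st = Σ Wₕ·x̄ₕ = 0.2078·39.66 + 0.3471·38.47 + 0.2319·39.45 + 0.2132·42.44 ≈ 39.7911...
→ 39.79.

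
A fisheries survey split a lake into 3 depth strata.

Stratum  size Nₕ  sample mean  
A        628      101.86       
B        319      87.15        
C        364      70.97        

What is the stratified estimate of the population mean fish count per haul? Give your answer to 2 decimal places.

89.70

N = 628 + 319 + 364 = 1311.
The stratified mean weights each stratum mean by its population share Nₕ/N.
Σ Nₕx̄ₕ = 628·101.86 + 319·87.15 + 364·70.97 = 63968.08 + 27800.85 + 25833.08 = 117602.01.
Divide by N: 117602.01 / 1311 = 89.7041... → 89.70.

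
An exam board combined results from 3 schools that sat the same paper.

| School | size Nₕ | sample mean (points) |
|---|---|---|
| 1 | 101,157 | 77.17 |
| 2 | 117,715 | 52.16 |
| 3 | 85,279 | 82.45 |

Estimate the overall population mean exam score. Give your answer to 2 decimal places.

x̄_st = (Σ Nₕx̄ₕ) / (Σ Nₕ) = (101157·77.17 + 117715·52.16 + 85279·82.45) / 304151
= 20977553.64 / 304151 = 68.9709... → 68.97.

68.97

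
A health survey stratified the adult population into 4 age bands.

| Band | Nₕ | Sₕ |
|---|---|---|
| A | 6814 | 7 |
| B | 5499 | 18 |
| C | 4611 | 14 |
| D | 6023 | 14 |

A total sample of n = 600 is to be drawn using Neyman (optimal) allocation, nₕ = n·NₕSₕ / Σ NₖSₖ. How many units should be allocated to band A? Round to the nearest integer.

Σ NₕSₕ = 6814·7 + 5499·18 + 4611·14 + 6023·14 = 295556.
Share for A: 47698/295556 = 0.16138.
n_A = 600 × 0.16138 = 96.830... → 97.

97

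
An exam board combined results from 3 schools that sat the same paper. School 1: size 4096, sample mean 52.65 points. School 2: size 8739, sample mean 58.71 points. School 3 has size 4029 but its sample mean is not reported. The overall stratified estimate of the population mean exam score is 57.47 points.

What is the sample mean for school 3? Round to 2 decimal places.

N = 4096 + 8739 + 4029 = 16864.
Overall total = μ·N = 57.47·16864 = 969174.08.
Subtract the known strata: 4096·52.65 + 8739·58.71 = 728721.09.
Remaining total for school 3: 969174.08 − 728721.09 = 240452.99.
Divide by its size: 240452.99 / 4029 = 59.6806... → 59.68.

59.68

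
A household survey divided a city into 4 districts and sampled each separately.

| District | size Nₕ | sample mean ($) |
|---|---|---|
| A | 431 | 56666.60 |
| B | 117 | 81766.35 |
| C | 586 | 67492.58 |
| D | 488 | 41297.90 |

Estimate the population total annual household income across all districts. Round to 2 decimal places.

93693994.63

A: 431·56666.60 = 24423304.6
B: 117·81766.35 = 9566662.95
C: 586·67492.58 = 39550651.88
D: 488·41297.90 = 20153375.2
τ̂ = Σ Nₕx̄ₕ = 93693994.63.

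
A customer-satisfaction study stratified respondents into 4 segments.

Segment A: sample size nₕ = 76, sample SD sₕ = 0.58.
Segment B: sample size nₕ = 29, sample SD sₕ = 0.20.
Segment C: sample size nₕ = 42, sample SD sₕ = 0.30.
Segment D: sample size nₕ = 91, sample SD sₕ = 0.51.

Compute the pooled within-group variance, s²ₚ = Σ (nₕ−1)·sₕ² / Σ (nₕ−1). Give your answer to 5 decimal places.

Degrees of freedom: 75 + 28 + 41 + 90 = 234.
Σ(nₕ−1)sₕ² = 75·0.3364 + 28·0.04 + 41·0.09 + 90·0.2601 = 53.449.
s²ₚ = 53.449 / 234 = 0.2284145... → 0.22841.

0.22841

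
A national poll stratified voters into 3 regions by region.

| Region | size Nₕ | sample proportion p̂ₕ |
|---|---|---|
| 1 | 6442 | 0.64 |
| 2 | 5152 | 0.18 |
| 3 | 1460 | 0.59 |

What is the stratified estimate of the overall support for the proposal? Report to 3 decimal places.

0.453

Wₕ = Nₕ/N with N = 13054: 0.4935, 0.3947, 0.1118.
p̂_st = 0.4935·0.64 + 0.3947·0.18 + 0.1118·0.59 ≈ 0.45286... → 0.453.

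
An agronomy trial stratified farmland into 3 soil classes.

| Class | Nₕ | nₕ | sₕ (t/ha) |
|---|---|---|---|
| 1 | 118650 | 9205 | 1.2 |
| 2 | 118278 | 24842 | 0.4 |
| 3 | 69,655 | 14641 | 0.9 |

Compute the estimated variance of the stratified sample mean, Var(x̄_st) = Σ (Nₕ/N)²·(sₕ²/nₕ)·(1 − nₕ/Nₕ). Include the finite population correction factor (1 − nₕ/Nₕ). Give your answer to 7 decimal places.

0.0000246

N = 306583; Wₕ = Nₕ/N.
class 1: (118650/306583)²·1.2²/9205·(1 − 9205/118650) = 0.0000216126
class 2: (118278/306583)²·0.4²/24842·(1 − 24842/118278) = 0.0000007573
class 3: (69655/306583)²·0.9²/14641·(1 − 14641/69655) = 0.0000022555
Sum = 0.0000246253 → 0.0000246.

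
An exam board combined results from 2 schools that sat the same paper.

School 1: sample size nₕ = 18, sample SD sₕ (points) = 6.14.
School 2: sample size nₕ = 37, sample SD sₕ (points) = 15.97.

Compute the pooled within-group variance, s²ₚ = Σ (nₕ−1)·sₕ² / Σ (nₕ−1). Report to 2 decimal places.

185.33

Degrees of freedom: 17 + 36 = 53.
Σ(nₕ−1)sₕ² = 17·37.6996 + 36·255.0409 = 9822.3656.
s²ₚ = 9822.3656 / 53 = 185.3277... → 185.33.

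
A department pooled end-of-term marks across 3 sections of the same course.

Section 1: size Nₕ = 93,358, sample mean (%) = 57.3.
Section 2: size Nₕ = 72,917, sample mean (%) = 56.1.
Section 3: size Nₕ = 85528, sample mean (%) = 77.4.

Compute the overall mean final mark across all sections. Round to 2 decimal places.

N = 93358 + 72917 + 85528 = 251803.
The stratified mean weights each stratum mean by its population share Nₕ/N.
Σ Nₕx̄ₕ = 93358·57.3 + 72917·56.1 + 85528·77.4 = 5349413.4 + 4090643.7 + 6619867.2 = 16059924.3.
Divide by N: 16059924.3 / 251803 = 63.7797... → 63.78.

63.78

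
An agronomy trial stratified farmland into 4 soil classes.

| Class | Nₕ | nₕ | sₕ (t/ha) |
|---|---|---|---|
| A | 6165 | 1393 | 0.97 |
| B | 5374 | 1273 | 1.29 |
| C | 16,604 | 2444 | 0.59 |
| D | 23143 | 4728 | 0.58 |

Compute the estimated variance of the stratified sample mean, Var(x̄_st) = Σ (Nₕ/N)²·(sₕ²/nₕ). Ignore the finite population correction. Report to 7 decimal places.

0.0000535

N = 51286; Wₕ = Nₕ/N.
class A: (6165/51286)²·0.97²/1393 = 0.0000097602
class B: (5374/51286)²·1.29²/1273 = 0.0000143532
class C: (16604/51286)²·0.59²/2444 = 0.0000149290
class D: (23143/51286)²·0.58²/4728 = 0.0000144884
Sum = 0.0000535308 → 0.0000535.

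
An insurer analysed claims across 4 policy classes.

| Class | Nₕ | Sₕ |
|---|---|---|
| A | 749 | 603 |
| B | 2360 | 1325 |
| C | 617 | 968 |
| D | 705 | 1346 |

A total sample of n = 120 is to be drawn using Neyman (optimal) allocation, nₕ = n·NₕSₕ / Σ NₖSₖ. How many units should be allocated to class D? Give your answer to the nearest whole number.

22

A: NₕSₕ = 749·603 = 451647
B: NₕSₕ = 2360·1325 = 3127000
C: NₕSₕ = 617·968 = 597256
D: NₕSₕ = 705·1346 = 948930
Σ NₕSₕ = 5124833.
n_D = 120·948930/5124833 = 22.220... → 22.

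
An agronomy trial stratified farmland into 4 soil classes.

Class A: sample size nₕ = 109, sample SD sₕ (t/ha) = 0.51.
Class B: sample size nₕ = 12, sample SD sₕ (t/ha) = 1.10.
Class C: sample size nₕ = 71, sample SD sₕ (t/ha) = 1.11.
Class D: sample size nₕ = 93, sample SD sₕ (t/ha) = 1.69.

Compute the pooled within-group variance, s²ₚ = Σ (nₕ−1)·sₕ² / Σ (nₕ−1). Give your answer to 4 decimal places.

1.3894

A: (109−1)·0.51² = 108·0.2601 = 28.0908
B: (12−1)·1.10² = 11·1.21 = 13.31
C: (71−1)·1.11² = 70·1.2321 = 86.247
D: (93−1)·1.69² = 92·2.8561 = 262.7612
Numerator = 390.409; denominator = Σ(nₕ−1) = 281.
s²ₚ = 390.409/281 = 1.389356... → 1.3894.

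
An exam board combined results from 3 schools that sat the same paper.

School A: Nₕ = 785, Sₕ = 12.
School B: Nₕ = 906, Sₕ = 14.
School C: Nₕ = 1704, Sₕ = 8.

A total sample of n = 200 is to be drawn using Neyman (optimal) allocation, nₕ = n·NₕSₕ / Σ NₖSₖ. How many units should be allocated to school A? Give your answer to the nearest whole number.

53

Σ NₕSₕ = 785·12 + 906·14 + 1704·8 = 35736.
Share for A: 9420/35736 = 0.26360.
n_A = 200 × 0.26360 = 52.720... → 53.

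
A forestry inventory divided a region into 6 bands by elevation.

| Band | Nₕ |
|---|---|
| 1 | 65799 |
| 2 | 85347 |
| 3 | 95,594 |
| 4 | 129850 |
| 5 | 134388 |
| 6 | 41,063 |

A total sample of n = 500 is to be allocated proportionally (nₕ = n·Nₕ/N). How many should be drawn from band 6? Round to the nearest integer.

Share of band 6 = 41063/552041 = 0.07438.
Allocate 500 × 0.07438 = 37.192... → 37.

37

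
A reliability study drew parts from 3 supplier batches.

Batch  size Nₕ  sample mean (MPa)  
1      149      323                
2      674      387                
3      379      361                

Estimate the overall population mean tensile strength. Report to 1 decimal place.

N = 1202; weights Wₕ = Nₕ/N = (0.1240, 0.5607, 0.3153).
x̄_st = Σ Wₕ·x̄ₕ = 0.1240·323 + 0.5607·387 + 0.3153·361 ≈ 370.869...
→ 370.9.

370.9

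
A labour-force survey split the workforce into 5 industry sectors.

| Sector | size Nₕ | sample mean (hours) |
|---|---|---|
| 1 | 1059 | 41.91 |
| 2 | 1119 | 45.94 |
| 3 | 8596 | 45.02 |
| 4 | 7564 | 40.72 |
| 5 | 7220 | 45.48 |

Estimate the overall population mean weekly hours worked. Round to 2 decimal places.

N = 1059 + 1119 + 8596 + 7564 + 7220 = 25558.
Weight each subgroup mean by Nₕ/N and sum.
Σ Nₕx̄ₕ = 1059·41.91 + 1119·45.94 + 8596·45.02 + 7564·40.72 + 7220·45.48 = 44382.69 + 51406.86 + 386991.92 + 308006.08 + 328365.6 = 1119153.15.
Divide by N: 1119153.15 / 25558 = 43.7888... → 43.79.

43.79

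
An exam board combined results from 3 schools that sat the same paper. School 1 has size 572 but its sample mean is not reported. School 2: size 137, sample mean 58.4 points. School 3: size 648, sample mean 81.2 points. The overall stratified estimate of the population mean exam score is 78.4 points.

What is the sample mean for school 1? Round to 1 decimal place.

N = 572 + 137 + 648 = 1357.
Overall total = μ·N = 78.4·1357 = 106388.8.
Subtract the known strata: 137·58.4 + 648·81.2 = 60618.4.
Remaining total for school 1: 106388.8 − 60618.4 = 45770.4.
Divide by its size: 45770.4 / 572 = 80.018... → 80.0.

80.0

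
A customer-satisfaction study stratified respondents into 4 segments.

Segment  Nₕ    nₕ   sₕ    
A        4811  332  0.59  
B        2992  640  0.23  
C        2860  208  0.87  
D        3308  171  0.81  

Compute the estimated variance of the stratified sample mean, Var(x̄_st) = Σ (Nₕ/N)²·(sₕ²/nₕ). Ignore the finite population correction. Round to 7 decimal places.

N = 13971; Wₕ = Nₕ/N.
segment A: (4811/13971)²·0.59²/332 = 0.0001243316
segment B: (2992/13971)²·0.23²/640 = 0.0000037909
segment C: (2860/13971)²·0.87²/208 = 0.0001524938
segment D: (3308/13971)²·0.81²/171 = 0.0002151047
Sum = 0.0004957211 → 0.0004957.

0.0004957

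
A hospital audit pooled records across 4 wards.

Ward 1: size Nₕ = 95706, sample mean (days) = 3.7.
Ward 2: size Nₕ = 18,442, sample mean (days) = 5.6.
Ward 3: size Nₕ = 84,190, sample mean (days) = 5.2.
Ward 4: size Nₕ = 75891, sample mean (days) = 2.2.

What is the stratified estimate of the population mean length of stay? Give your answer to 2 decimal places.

x̄_st = (Σ Nₕx̄ₕ) / (Σ Nₕ) = (95706·3.7 + 18442·5.6 + 84190·5.2 + 75891·2.2) / 274229
= 1062135.6 / 274229 = 3.8732... → 3.87.

3.87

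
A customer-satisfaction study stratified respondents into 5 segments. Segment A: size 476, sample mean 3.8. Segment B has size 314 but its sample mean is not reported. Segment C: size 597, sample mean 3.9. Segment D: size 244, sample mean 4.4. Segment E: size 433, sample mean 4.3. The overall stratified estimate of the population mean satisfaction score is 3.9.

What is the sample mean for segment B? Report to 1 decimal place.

3.1

N = 476 + 314 + 597 + 244 + 433 = 2064.
Overall total = μ·N = 3.9·2064 = 8049.6.
Subtract the known strata: 476·3.8 + 597·3.9 + 244·4.4 + 433·4.3 = 7072.6.
Remaining total for segment B: 8049.6 − 7072.6 = 977.
Divide by its size: 977 / 314 = 3.111... → 3.1.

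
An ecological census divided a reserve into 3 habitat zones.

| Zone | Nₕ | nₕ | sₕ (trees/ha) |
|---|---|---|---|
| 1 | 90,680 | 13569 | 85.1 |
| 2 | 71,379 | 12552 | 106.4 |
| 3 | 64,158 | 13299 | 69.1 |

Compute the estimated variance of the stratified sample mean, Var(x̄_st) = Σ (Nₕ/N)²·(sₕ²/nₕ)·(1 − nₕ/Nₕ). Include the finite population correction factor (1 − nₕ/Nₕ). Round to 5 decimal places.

N = 226217; Wₕ = Nₕ/N.
zone 1: (90680/226217)²·85.1²/13569·(1 − 13569/90680) = 0.07292705
zone 2: (71379/226217)²·106.4²/12552·(1 − 12552/71379) = 0.07400601
zone 3: (64158/226217)²·69.1²/13299·(1 − 13299/64158) = 0.02289313
Sum = 0.16982620 → 0.16983.

0.16983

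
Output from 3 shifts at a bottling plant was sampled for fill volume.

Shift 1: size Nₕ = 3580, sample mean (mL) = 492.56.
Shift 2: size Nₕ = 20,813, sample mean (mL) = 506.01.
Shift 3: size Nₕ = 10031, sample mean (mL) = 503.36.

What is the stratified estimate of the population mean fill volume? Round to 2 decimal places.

503.84

N = 3580 + 20813 + 10031 = 34424.
Overall mean = Σ (Nₕ/N)·x̄ₕ — weight by population share, not a simple average.
Σ Nₕx̄ₕ = 3580·492.56 + 20813·506.01 + 10031·503.36 = 1763364.8 + 10531586.13 + 5049204.16 = 17344155.09.
Divide by N: 17344155.09 / 34424 = 503.8390... → 503.84.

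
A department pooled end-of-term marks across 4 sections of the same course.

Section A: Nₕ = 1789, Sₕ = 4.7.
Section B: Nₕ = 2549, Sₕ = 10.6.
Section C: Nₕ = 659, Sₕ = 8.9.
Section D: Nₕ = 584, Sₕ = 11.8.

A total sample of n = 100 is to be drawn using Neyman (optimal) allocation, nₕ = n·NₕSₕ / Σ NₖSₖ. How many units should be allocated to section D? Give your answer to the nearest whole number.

14

Σ NₕSₕ = 1789·4.7 + 2549·10.6 + 659·8.9 + 584·11.8 = 48184.
Share for D: 6891.2/48184 = 0.14302.
n_D = 100 × 0.14302 = 14.302... → 14.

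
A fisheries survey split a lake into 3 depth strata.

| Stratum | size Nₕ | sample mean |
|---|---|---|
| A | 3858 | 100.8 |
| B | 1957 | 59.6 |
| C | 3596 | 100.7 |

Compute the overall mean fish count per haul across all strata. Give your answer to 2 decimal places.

N = 3858 + 1957 + 3596 = 9411.
Overall mean = Σ (Nₕ/N)·x̄ₕ — weight by population share, not a simple average.
Σ Nₕx̄ₕ = 3858·100.8 + 1957·59.6 + 3596·100.7 = 388886.4 + 116637.2 + 362117.2 = 867640.8.
Divide by N: 867640.8 / 9411 = 92.1943... → 92.19.

92.19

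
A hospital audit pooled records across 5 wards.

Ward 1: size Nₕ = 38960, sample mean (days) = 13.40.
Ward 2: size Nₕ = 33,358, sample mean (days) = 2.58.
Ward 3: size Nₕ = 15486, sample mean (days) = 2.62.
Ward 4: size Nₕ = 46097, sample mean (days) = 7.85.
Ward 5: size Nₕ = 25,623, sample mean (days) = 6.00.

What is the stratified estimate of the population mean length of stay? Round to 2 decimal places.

7.30

N = 159524; weights Wₕ = Nₕ/N = (0.2442, 0.2091, 0.0971, 0.2890, 0.1606).
x̄_st = Σ Wₕ·x̄ₕ = 0.2442·13.40 + 0.2091·2.58 + 0.0971·2.62 + 0.2890·7.85 + 0.1606·6.00 ≈ 7.2986...
→ 7.30.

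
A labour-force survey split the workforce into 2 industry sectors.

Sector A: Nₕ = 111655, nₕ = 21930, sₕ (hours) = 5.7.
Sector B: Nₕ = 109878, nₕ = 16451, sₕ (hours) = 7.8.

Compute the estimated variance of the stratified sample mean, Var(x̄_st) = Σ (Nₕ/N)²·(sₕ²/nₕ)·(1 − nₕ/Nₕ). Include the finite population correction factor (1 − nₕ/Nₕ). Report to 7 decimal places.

N = 221533; Wₕ = Nₕ/N.
sector A: (111655/221533)²·5.7²/21930·(1 − 21930/111655) = 0.0003024307
sector B: (109878/221533)²·7.8²/16451·(1 − 16451/109878) = 0.0007735764
Sum = 0.0010760071 → 0.0010760.

0.0010760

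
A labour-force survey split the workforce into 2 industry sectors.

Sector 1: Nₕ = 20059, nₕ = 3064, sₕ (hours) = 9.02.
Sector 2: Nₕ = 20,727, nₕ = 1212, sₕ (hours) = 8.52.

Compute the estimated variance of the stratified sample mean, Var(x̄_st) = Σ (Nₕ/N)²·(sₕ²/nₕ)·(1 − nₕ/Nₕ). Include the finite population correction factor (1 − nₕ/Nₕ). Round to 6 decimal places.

N = 40786. Term for each stratum: Wₕ²sₕ²/nₕ·(1−nₕ/Nₕ).
Var(x̄_st) = 0.005441674 + 0.014563285 = 0.020004959 → 0.020005.

0.020005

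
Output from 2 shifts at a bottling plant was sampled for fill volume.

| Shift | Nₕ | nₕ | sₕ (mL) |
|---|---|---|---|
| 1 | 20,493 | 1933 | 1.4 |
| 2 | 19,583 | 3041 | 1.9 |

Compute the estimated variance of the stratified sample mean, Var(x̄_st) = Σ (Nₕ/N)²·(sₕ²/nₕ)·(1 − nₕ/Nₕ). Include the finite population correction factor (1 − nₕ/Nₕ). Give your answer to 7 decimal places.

N = 40076. Term for each stratum: Wₕ²sₕ²/nₕ·(1−nₕ/Nₕ).
Var(x̄_st) = 0.0002401259 + 0.0002394359 = 0.0004795618 → 0.0004796.

0.0004796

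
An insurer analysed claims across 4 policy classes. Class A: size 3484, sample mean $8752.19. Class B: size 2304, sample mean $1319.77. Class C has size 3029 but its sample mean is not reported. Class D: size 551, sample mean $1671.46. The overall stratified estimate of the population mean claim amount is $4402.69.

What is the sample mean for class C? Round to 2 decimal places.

2241.68

N = 3484 + 2304 + 3029 + 551 = 9368.
Overall total = μ·N = 4402.69·9368 = 41244399.92.
Subtract the known strata: 3484·8752.19 + 2304·1319.77 + 551·1671.46 = 34454354.5.
Remaining total for class C: 41244399.92 − 34454354.5 = 6790045.42.
Divide by its size: 6790045.42 / 3029 = 2241.6789... → 2241.68.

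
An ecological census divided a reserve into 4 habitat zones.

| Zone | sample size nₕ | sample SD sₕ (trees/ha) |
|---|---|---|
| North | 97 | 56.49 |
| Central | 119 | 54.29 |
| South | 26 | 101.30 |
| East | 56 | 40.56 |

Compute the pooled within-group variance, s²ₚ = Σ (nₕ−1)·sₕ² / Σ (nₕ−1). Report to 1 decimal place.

North: (97−1)·56.49² = 96·3191.1201 = 306347.5296
Central: (119−1)·54.29² = 118·2947.4041 = 347793.6838
South: (26−1)·101.30² = 25·10261.69 = 256542.25
East: (56−1)·40.56² = 55·1645.1136 = 90481.248
Numerator = 1001164.7114; denominator = Σ(nₕ−1) = 294.
s²ₚ = 1001164.7114/294 = 3405.322... → 3405.3.

3405.3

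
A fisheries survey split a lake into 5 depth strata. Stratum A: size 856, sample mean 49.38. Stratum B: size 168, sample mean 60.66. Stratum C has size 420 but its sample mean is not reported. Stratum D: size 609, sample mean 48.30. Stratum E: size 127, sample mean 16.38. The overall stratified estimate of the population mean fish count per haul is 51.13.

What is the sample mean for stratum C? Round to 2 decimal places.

N = 856 + 168 + 420 + 609 + 127 = 2180.
Overall total = μ·N = 51.13·2180 = 111463.4.
Subtract the known strata: 856·49.38 + 168·60.66 + 609·48.30 + 127·16.38 = 83955.12.
Remaining total for stratum C: 111463.4 − 83955.12 = 27508.28.
Divide by its size: 27508.28 / 420 = 65.4959... → 65.50.

65.50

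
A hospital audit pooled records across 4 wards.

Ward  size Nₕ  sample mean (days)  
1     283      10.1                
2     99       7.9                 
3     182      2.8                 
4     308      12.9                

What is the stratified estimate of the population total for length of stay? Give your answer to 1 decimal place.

8123.2

Population total = Σ Nₕ·x̄ₕ (each stratum's size times its mean).
283·10.1 + 99·7.9 + 182·2.8 + 308·12.9 = 2858.3 + 782.1 + 509.6 + 3973.2 = 8123.2.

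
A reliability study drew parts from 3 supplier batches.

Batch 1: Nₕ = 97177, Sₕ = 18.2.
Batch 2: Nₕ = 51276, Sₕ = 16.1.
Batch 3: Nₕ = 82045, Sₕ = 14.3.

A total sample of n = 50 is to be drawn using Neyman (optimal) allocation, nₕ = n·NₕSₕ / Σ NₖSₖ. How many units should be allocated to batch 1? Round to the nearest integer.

Σ NₕSₕ = 97177·18.2 + 51276·16.1 + 82045·14.3 = 3767408.5.
Share for 1: 1768621.4/3767408.5 = 0.46945.
n_1 = 50 × 0.46945 = 23.473... → 23.

23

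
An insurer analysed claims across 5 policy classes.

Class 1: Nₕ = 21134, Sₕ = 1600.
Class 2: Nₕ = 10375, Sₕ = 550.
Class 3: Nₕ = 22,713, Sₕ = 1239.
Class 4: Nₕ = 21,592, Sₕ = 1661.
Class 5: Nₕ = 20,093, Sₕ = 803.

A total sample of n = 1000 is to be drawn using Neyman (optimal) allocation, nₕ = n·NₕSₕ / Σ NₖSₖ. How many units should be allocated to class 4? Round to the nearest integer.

Σ NₕSₕ = 21134·1600 + 10375·550 + 22713·1239 + 21592·1661 + 20093·803 = 119661048.
Share for 4: 35864312/119661048 = 0.29972.
n_4 = 1000 × 0.29972 = 299.716... → 300.

300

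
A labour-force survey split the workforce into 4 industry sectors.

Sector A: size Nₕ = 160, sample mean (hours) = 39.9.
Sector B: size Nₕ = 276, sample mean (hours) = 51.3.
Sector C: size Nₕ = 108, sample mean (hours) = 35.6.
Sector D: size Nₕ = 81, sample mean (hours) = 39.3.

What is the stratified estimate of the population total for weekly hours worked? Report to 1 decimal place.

27570.9

Population total = Σ Nₕ·x̄ₕ (each stratum's size times its mean).
160·39.9 + 276·51.3 + 108·35.6 + 81·39.3 = 6384 + 14158.8 + 3844.8 + 3183.3 = 27570.9.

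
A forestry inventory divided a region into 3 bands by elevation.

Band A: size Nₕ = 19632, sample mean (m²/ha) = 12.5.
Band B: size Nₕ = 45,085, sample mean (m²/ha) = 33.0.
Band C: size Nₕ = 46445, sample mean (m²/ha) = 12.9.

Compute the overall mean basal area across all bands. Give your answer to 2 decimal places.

N = 111162; weights Wₕ = Nₕ/N = (0.1766, 0.4056, 0.4178).
x̄_st = Σ Wₕ·x̄ₕ = 0.1766·12.5 + 0.4056·33.0 + 0.4178·12.9 ≈ 20.9815...
→ 20.98.

20.98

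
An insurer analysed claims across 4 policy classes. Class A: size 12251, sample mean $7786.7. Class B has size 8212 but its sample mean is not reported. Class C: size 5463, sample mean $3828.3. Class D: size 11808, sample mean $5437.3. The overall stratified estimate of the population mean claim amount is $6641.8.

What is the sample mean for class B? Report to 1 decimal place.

8537.4

N = 12251 + 8212 + 5463 + 11808 = 37734.
Overall total = μ·N = 6641.8·37734 = 250621681.2.
Subtract the known strata: 12251·7786.7 + 5463·3828.3 + 11808·5437.3 = 180512503.
Remaining total for class B: 250621681.2 − 180512503 = 70109178.2.
Divide by its size: 70109178.2 / 8212 = 8537.406... → 8537.4.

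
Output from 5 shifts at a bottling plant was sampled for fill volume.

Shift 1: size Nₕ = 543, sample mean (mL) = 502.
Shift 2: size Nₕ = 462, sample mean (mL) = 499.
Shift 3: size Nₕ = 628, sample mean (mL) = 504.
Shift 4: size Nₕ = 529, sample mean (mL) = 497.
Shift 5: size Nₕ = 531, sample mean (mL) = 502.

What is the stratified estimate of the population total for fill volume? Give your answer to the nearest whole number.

1349111

Estimate total by summing Nₕ·x̄ₕ over strata.
543·502 + 462·499 + 628·504 + 529·497 + 531·502 = 272586 + 230538 + 316512 + 262913 + 266562 = 1349111.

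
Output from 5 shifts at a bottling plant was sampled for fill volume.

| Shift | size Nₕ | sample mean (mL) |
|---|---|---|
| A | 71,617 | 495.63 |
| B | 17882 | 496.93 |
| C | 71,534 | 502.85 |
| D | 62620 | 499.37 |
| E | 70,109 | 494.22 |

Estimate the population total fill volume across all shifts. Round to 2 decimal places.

Population total = Σ Nₕ·x̄ₕ (each stratum's size times its mean).
71617·495.63 + 17882·496.93 + 71534·502.85 + 62620·499.37 + 70109·494.22 = 35495533.71 + 8886102.26 + 35970871.9 + 31270549.4 + 34649269.98 = 146272327.25.

146272327.25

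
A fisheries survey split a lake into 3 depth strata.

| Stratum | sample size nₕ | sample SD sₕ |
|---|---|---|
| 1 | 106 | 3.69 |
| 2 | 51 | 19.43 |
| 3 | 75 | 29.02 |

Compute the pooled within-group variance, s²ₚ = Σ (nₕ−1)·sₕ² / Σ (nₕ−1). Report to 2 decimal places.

360.81

1: (106−1)·3.69² = 105·13.6161 = 1429.6905
2: (51−1)·19.43² = 50·377.5249 = 18876.245
3: (75−1)·29.02² = 74·842.1604 = 62319.8696
Numerator = 82625.8051; denominator = Σ(nₕ−1) = 229.
s²ₚ = 82625.8051/229 = 360.8114... → 360.81.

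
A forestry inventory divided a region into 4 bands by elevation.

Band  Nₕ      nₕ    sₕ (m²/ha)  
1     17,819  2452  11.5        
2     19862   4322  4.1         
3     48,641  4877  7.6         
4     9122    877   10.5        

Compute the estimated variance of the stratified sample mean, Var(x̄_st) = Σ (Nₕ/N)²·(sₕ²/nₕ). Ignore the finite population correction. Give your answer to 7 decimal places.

N = 95444; Wₕ = Nₕ/N.
band 1: (17819/95444)²·11.5²/2452 = 0.0018799427
band 2: (19862/95444)²·4.1²/4322 = 0.0001684347
band 3: (48641/95444)²·7.6²/4877 = 0.0030759704
band 4: (9122/95444)²·10.5²/877 = 0.0011483172
Sum = 0.0062726650 → 0.0062727.

0.0062727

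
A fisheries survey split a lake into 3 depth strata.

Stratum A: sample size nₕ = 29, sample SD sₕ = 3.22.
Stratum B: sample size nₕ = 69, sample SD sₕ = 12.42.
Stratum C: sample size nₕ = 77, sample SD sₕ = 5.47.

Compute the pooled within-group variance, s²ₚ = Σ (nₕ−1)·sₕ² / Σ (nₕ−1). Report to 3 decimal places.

75.894

Degrees of freedom: 28 + 68 + 76 = 172.
Σ(nₕ−1)sₕ² = 28·10.3684 + 68·154.2564 + 76·29.9209 = 13053.7388.
s²ₚ = 13053.7388 / 172 = 75.89383... → 75.894.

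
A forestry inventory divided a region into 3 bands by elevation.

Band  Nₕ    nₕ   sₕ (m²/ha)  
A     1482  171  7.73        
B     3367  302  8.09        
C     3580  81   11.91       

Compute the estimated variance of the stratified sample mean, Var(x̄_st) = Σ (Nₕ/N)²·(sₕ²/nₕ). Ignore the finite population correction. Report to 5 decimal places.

N = 8429. Term for each stratum: Wₕ²sₕ²/nₕ.
Var(x̄_st) = 0.01080207 + 0.03457994 + 0.31590205 = 0.36128407 → 0.36128.

0.36128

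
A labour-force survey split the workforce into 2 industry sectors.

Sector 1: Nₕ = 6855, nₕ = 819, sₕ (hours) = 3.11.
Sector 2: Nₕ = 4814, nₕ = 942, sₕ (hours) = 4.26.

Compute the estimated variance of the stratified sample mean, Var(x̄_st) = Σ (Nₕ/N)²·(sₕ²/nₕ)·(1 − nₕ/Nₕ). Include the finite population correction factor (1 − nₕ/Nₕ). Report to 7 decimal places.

N = 11669. Term for each stratum: Wₕ²sₕ²/nₕ·(1−nₕ/Nₕ).
Var(x̄_st) = 0.0035886102 + 0.0026371963 = 0.0062258065 → 0.0062258.

0.0062258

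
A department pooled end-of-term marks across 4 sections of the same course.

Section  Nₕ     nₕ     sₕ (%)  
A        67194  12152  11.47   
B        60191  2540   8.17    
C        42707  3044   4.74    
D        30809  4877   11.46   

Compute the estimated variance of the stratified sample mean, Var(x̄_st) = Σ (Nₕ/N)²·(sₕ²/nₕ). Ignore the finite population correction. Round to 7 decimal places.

N = 200901; Wₕ = Nₕ/N.
section A: (67194/200901)²·11.47²/12152 = 0.0012110885
section B: (60191/200901)²·8.17²/2540 = 0.0023588988
section C: (42707/200901)²·4.74²/3044 = 0.0003335385
section D: (30809/200901)²·11.46²/4877 = 0.0006332971
Sum = 0.0045368229 → 0.0045368.

0.0045368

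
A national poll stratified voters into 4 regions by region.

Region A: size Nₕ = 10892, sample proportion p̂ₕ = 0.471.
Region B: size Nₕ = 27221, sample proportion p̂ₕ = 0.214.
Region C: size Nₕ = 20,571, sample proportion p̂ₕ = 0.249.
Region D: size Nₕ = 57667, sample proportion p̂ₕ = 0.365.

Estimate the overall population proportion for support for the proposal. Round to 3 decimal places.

N = 10892 + 27221 + 20571 + 57667 = 116351.
Overall proportion = Σ (Nₕ/N)·p̂ₕ.
Σ Nₕp̂ₕ = 5130.132 + 5825.294 + 5122.179 + 21048.455 = 37126.06.
37126.06 / 116351 = 0.31909... → 0.319.

0.319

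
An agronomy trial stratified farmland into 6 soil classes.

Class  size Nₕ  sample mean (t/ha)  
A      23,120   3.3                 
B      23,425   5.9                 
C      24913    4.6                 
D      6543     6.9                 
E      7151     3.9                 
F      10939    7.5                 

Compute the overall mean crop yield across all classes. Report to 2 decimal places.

5.04

x̄_st = (Σ Nₕx̄ₕ) / (Σ Nₕ) = (23120·3.3 + 23425·5.9 + 24913·4.6 + 6543·6.9 + 7151·3.9 + 10939·7.5) / 96091
= 484181.4 / 96091 = 5.0388... → 5.04.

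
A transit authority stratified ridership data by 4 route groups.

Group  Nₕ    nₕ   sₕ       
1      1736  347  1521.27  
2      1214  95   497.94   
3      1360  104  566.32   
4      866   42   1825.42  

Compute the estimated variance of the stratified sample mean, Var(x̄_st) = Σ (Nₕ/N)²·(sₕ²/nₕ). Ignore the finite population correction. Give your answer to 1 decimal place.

N = 5176; Wₕ = Nₕ/N.
group 1: (1736/5176)²·1521.27²/347 = 750.2293
group 2: (1214/5176)²·497.94²/95 = 143.5751
group 3: (1360/5176)²·566.32²/104 = 212.9020
group 4: (866/5176)²·1825.42²/42 = 2220.8722
Sum = 3327.5787 → 3327.6.

3327.6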